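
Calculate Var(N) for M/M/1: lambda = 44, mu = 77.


rho = 44/77; Var(N) = rho/(1-rho)^2 = 3.11

3.11


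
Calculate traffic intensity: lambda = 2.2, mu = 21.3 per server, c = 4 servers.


rho = lambda / (c * mu) = 2.2 / (4 * 21.3) = 0.0258

0.0258


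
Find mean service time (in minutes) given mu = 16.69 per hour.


Mean service time = 60/mu = 60/16.69 = 3.59 minutes

3.59 minutes


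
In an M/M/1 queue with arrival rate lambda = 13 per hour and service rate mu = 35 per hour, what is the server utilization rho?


rho = lambda/mu = 13/35 = 0.3714

0.3714


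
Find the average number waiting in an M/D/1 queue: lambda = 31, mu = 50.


M/D/1: Lq = rho^2 / (2*(1-rho)) where rho = 31/50; Lq = 0.51

0.51


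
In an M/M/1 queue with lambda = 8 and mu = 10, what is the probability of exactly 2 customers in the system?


rho = 8/10; P(n) = (1-rho)*rho^n = (1-8/10)*(8/10)^2 = 0.128

0.128


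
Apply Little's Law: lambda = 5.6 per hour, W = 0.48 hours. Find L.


L = lambda * W = 5.6 * 0.48 = 2.69

2.69


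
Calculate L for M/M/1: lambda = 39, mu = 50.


rho = 39/50; L = rho/(1-rho) = 3.55

3.55


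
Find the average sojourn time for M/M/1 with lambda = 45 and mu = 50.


W = 1/(mu - lambda) = 1/(50 - 45) = 0.2 hours

0.2 hours


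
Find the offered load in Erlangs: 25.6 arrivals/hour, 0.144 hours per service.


Offered load a = lambda * E[S] = 25.6 * 0.144 = 3.69 Erlangs

3.69 Erlangs


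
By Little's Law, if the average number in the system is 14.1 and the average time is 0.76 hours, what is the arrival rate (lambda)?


lambda = L / W = 14.1 / 0.76 = 18.55 per hour

18.55 per hour


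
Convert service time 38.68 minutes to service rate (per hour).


mu = 60 / avg_service_time = 60 / 38.68 = 1.55 per hour

1.55 per hour


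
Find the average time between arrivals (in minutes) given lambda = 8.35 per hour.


Mean interarrival time = 60/lambda = 60/8.35 = 7.19 minutes

7.19 minutes


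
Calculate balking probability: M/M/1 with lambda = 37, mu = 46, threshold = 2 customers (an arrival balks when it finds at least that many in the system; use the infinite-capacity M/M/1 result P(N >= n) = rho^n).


P(N >= 2) = rho^2 = (37/46)^2 = 0.647

0.647


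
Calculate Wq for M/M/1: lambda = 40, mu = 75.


rho = 40/75; Wq = rho/(mu - lambda) = 0.0152 hours

0.0152 hours


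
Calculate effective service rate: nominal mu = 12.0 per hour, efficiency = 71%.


Effective rate = mu * efficiency = 12.0 * 0.71 = 8.52 per hour

8.52 per hour


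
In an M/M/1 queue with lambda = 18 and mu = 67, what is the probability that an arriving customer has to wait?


P(wait) = rho = lambda/mu = 18/67 = 0.2687

0.2687


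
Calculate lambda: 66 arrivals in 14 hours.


lambda = total arrivals / time = 66 / 14 = 4.71 per hour

4.71 per hour


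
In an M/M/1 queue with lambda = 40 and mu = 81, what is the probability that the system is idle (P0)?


P0 = 1 - rho = 1 - 40/81 = 0.5062

0.5062


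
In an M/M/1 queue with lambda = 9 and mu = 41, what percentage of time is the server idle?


Idle fraction = (1 - rho) * 100 = (1 - 9/41) * 100 = 78.0%

78.0%


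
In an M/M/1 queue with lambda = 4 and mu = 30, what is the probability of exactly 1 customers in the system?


rho = 4/30; P(n) = (1-rho)*rho^n = (1-4/30)*(4/30)^1 = 0.1156

0.1156


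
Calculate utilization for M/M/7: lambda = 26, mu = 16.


rho = lambda/(c*mu) = 26/(7*16) = 0.2321

0.2321


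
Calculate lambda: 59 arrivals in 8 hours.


lambda = total arrivals / time = 59 / 8 = 7.38 per hour

7.38 per hour


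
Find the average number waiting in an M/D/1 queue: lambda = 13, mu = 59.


M/D/1: Lq = rho^2 / (2*(1-rho)) where rho = 13/59; Lq = 0.03

0.03


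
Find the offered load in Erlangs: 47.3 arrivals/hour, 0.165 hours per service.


Offered load a = lambda * E[S] = 47.3 * 0.165 = 7.8 Erlangs

7.8 Erlangs


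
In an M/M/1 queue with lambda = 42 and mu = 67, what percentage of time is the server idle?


Idle fraction = (1 - rho) * 100 = (1 - 42/67) * 100 = 37.3%

37.3%


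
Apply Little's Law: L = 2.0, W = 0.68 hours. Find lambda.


lambda = L / W = 2.0 / 0.68 = 2.94 per hour

2.94 per hour


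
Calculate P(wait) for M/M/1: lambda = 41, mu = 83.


P(wait) = rho = lambda/mu = 41/83 = 0.494

0.494


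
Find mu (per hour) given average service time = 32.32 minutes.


mu = 60 / avg_service_time = 60 / 32.32 = 1.86 per hour

1.86 per hour


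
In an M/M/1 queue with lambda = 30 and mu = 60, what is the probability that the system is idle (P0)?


P0 = 1 - rho = 1 - 30/60 = 0.5

0.5


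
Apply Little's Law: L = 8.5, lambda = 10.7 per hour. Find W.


W = L / lambda = 8.5 / 10.7 = 0.7944 hours

0.7944 hours


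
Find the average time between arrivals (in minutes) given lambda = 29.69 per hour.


Mean interarrival time = 60/lambda = 60/29.69 = 2.02 minutes

2.02 minutes


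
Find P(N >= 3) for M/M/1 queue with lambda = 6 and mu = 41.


P(N >= 3) = rho^3 = (6/41)^3 = 0.0031

0.0031


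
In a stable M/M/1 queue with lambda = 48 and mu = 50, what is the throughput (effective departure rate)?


For a stable queue (lambda < mu), throughput = lambda = 48 per hour

48 per hour


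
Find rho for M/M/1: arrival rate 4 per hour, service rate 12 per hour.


rho = lambda/mu = 4/12 = 0.3333

0.3333


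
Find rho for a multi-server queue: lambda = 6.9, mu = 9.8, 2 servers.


rho = lambda / (c * mu) = 6.9 / (2 * 9.8) = 0.352

0.352


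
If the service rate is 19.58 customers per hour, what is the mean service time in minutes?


Mean service time = 60/mu = 60/19.58 = 3.06 minutes

3.06 minutes


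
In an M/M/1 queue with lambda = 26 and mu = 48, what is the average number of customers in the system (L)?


rho = 26/48; L = rho/(1-rho) = 1.18

1.18


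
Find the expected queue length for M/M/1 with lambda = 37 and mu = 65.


rho = 37/65; Lq = rho^2/(1-rho) = 0.75

0.75


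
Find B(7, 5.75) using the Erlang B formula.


B(N,A) = (A^N/N!) / sum(A^k/k!, k=0..N) with N=7, A=5.75 = 0.1688

0.1688


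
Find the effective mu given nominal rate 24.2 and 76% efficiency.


Effective rate = mu * efficiency = 24.2 * 0.76 = 18.39 per hour

18.39 per hour


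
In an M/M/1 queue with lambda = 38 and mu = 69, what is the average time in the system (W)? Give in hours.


W = 1/(mu - lambda) = 1/(69 - 38) = 0.0323 hours

0.0323 hours


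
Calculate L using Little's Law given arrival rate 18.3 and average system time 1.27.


L = lambda * W = 18.3 * 1.27 = 23.24

23.24


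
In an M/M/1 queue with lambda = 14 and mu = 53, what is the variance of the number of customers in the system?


rho = 14/53; Var(N) = rho/(1-rho)^2 = 0.49

0.49


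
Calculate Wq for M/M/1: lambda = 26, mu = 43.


rho = 26/43; Wq = rho/(mu - lambda) = 0.0356 hours

0.0356 hours


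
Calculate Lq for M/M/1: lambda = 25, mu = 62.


rho = 25/62; Lq = rho^2/(1-rho) = 0.27

0.27


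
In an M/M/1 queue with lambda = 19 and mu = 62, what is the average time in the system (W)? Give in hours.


W = 1/(mu - lambda) = 1/(62 - 19) = 0.0233 hours

0.0233 hours


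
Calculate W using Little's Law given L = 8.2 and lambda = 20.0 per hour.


W = L / lambda = 8.2 / 20.0 = 0.41 hours

0.41 hours


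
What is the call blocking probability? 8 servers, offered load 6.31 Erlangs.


B(N,A) = (A^N/N!) / sum(A^k/k!, k=0..N) with N=8, A=6.31 = 0.1393

0.1393


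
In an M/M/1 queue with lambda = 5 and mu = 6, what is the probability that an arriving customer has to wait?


P(wait) = rho = lambda/mu = 5/6 = 0.8333

0.8333


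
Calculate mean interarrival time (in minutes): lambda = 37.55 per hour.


Mean interarrival time = 60/lambda = 60/37.55 = 1.6 minutes

1.6 minutes


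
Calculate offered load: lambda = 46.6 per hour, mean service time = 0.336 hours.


Offered load a = lambda * E[S] = 46.6 * 0.336 = 15.66 Erlangs

15.66 Erlangs


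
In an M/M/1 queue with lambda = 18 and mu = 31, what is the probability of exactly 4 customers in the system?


rho = 18/31; P(n) = (1-rho)*rho^n = (1-18/31)*(18/31)^4 = 0.0477

0.0477


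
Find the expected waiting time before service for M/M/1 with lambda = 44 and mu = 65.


rho = 44/65; Wq = rho/(mu - lambda) = 0.0322 hours

0.0322 hours


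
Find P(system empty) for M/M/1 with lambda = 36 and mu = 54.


P0 = 1 - rho = 1 - 36/54 = 0.3333

0.3333


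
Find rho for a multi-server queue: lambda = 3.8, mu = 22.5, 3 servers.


rho = lambda / (c * mu) = 3.8 / (3 * 22.5) = 0.0563

0.0563


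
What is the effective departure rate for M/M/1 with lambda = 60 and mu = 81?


For a stable queue (lambda < mu), throughput = lambda = 60 per hour

60 per hour


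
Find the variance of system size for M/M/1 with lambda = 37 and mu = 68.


rho = 37/68; Var(N) = rho/(1-rho)^2 = 2.62

2.62


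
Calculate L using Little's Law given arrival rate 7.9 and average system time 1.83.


L = lambda * W = 7.9 * 1.83 = 14.46

14.46


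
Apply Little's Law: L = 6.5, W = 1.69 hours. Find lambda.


lambda = L / W = 6.5 / 1.69 = 3.85 per hour

3.85 per hour


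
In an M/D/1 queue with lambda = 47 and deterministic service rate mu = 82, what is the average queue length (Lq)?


M/D/1: Lq = rho^2 / (2*(1-rho)) where rho = 47/82; Lq = 0.38

0.38


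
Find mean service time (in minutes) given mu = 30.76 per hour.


Mean service time = 60/mu = 60/30.76 = 1.95 minutes

1.95 minutes


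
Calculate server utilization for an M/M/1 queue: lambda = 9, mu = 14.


rho = lambda/mu = 9/14 = 0.6429

0.6429


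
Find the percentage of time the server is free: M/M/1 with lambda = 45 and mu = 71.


Idle fraction = (1 - rho) * 100 = (1 - 45/71) * 100 = 36.6%

36.6%


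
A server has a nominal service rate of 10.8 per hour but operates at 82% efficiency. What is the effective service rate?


Effective rate = mu * efficiency = 10.8 * 0.82 = 8.86 per hour

8.86 per hour


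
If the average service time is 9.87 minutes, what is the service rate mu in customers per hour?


mu = 60 / avg_service_time = 60 / 9.87 = 6.08 per hour

6.08 per hour


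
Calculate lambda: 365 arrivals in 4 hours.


lambda = total arrivals / time = 365 / 4 = 91.25 per hour

91.25 per hour


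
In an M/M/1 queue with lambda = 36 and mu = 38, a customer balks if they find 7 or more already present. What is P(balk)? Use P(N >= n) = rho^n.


P(N >= 7) = rho^7 = (36/38)^7 = 0.6849

0.6849


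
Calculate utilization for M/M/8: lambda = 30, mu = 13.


rho = lambda/(c*mu) = 30/(8*13) = 0.2885

0.2885


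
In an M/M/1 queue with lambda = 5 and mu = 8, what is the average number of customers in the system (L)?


rho = 5/8; L = rho/(1-rho) = 1.67

1.67


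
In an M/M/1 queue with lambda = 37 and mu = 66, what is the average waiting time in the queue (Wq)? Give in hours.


rho = 37/66; Wq = rho/(mu - lambda) = 0.0193 hours

0.0193 hours


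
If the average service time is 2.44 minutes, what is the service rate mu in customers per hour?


mu = 60 / avg_service_time = 60 / 2.44 = 24.59 per hour

24.59 per hour


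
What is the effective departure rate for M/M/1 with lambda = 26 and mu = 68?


For a stable queue (lambda < mu), throughput = lambda = 26 per hour

26 per hour


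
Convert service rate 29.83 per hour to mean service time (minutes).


Mean service time = 60/mu = 60/29.83 = 2.01 minutes

2.01 minutes


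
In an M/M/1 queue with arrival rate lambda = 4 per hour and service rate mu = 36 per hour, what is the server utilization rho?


rho = lambda/mu = 4/36 = 0.1111

0.1111


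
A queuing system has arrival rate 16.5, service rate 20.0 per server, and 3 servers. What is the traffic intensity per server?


rho = lambda / (c * mu) = 16.5 / (3 * 20.0) = 0.275

0.275


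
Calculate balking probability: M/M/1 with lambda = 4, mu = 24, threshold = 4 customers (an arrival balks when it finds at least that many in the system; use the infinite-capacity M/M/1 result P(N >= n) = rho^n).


P(N >= 4) = rho^4 = (4/24)^4 = 0.0008

0.0008


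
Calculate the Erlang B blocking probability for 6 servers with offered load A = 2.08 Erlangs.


B(N,A) = (A^N/N!) / sum(A^k/k!, k=0..N) with N=6, A=2.08 = 0.0141

0.0141


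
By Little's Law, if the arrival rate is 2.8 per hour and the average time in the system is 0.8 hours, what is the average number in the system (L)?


L = lambda * W = 2.8 * 0.8 = 2.24

2.24


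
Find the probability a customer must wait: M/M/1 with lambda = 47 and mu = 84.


P(wait) = rho = lambda/mu = 47/84 = 0.5595

0.5595


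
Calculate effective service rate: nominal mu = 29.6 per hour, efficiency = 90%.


Effective rate = mu * efficiency = 29.6 * 0.9 = 26.64 per hour

26.64 per hour


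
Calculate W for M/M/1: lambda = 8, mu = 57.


W = 1/(mu - lambda) = 1/(57 - 8) = 0.0204 hours

0.0204 hours


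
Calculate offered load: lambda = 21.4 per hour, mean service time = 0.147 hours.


Offered load a = lambda * E[S] = 21.4 * 0.147 = 3.15 Erlangs

3.15 Erlangs


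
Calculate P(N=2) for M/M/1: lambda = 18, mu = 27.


rho = 18/27; P(n) = (1-rho)*rho^n = (1-18/27)*(18/27)^2 = 0.1481

0.1481


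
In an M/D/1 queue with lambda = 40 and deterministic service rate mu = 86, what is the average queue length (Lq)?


M/D/1: Lq = rho^2 / (2*(1-rho)) where rho = 40/86; Lq = 0.2

0.2


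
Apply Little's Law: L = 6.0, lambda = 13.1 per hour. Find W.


W = L / lambda = 6.0 / 13.1 = 0.458 hours

0.458 hours


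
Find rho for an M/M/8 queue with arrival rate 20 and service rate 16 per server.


rho = lambda/(c*mu) = 20/(8*16) = 0.1563

0.1563


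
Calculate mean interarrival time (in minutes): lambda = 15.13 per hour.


Mean interarrival time = 60/lambda = 60/15.13 = 3.97 minutes

3.97 minutes


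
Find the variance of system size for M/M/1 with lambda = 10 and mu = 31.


rho = 10/31; Var(N) = rho/(1-rho)^2 = 0.7

0.7


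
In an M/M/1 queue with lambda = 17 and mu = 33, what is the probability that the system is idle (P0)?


P0 = 1 - rho = 1 - 17/33 = 0.4848

0.4848


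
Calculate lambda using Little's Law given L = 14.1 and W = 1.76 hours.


lambda = L / W = 14.1 / 1.76 = 8.01 per hour

8.01 per hour


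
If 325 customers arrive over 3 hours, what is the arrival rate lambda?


lambda = total arrivals / time = 325 / 3 = 108.33 per hour

108.33 per hour


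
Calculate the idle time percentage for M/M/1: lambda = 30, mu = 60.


Idle fraction = (1 - rho) * 100 = (1 - 30/60) * 100 = 50.0%

50.0%


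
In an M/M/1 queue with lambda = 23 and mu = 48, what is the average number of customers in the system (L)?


rho = 23/48; L = rho/(1-rho) = 0.92

0.92


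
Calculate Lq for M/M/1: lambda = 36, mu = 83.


rho = 36/83; Lq = rho^2/(1-rho) = 0.33

0.33


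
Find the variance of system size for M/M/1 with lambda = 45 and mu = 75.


rho = 45/75; Var(N) = rho/(1-rho)^2 = 3.75

3.75


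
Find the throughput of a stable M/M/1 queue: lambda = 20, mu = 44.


For a stable queue (lambda < mu), throughput = lambda = 20 per hour

20 per hour


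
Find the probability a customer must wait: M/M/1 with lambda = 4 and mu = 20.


P(wait) = rho = lambda/mu = 4/20 = 0.2

0.2


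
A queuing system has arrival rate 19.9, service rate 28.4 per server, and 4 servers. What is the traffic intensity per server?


rho = lambda / (c * mu) = 19.9 / (4 * 28.4) = 0.1752

0.1752


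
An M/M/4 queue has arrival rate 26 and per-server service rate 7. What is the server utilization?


rho = lambda/(c*mu) = 26/(4*7) = 0.9286

0.9286


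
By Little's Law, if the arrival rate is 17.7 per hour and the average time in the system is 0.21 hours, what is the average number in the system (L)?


L = lambda * W = 17.7 * 0.21 = 3.72

3.72


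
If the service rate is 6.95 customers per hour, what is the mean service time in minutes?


Mean service time = 60/mu = 60/6.95 = 8.63 minutes

8.63 minutes


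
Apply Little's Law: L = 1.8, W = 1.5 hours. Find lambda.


lambda = L / W = 1.8 / 1.5 = 1.2 per hour

1.2 per hour


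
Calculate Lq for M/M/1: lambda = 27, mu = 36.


rho = 27/36; Lq = rho^2/(1-rho) = 2.25

2.25


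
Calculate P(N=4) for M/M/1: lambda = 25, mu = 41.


rho = 25/41; P(n) = (1-rho)*rho^n = (1-25/41)*(25/41)^4 = 0.0539

0.0539


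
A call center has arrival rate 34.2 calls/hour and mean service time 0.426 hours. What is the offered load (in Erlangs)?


Offered load a = lambda * E[S] = 34.2 * 0.426 = 14.57 Erlangs

14.57 Erlangs


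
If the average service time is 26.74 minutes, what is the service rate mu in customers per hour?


mu = 60 / avg_service_time = 60 / 26.74 = 2.24 per hour

2.24 per hour


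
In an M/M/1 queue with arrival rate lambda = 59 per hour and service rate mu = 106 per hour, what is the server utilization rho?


rho = lambda/mu = 59/106 = 0.5566

0.5566


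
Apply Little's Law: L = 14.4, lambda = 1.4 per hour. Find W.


W = L / lambda = 14.4 / 1.4 = 10.2857 hours

10.2857 hours


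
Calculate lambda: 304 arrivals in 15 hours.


lambda = total arrivals / time = 304 / 15 = 20.27 per hour

20.27 per hour


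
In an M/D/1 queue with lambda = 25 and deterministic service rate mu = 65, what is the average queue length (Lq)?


M/D/1: Lq = rho^2 / (2*(1-rho)) where rho = 25/65; Lq = 0.12

0.12


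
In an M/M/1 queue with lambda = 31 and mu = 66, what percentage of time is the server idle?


Idle fraction = (1 - rho) * 100 = (1 - 31/66) * 100 = 53.0%

53.0%


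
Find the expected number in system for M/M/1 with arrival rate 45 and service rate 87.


rho = 45/87; L = rho/(1-rho) = 1.07

1.07


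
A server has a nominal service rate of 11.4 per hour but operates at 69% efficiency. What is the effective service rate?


Effective rate = mu * efficiency = 11.4 * 0.69 = 7.87 per hour

7.87 per hour


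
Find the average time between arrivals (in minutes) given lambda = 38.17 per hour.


Mean interarrival time = 60/lambda = 60/38.17 = 1.57 minutes

1.57 minutes


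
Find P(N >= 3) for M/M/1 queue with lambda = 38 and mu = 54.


P(N >= 3) = rho^3 = (38/54)^3 = 0.3485

0.3485


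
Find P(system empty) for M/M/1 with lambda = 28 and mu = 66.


P0 = 1 - rho = 1 - 28/66 = 0.5758

0.5758


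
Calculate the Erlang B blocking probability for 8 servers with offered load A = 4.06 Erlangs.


B(N,A) = (A^N/N!) / sum(A^k/k!, k=0..N) with N=8, A=4.06 = 0.0323

0.0323


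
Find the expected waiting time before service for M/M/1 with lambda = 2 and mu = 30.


rho = 2/30; Wq = rho/(mu - lambda) = 0.0024 hours

0.0024 hours


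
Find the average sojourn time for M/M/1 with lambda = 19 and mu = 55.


W = 1/(mu - lambda) = 1/(55 - 19) = 0.0278 hours

0.0278 hours


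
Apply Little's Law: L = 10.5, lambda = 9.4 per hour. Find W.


W = L / lambda = 10.5 / 9.4 = 1.117 hours

1.117 hours


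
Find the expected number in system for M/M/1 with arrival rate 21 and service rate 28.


rho = 21/28; L = rho/(1-rho) = 3.0

3.0


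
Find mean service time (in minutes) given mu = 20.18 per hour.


Mean service time = 60/mu = 60/20.18 = 2.97 minutes

2.97 minutes


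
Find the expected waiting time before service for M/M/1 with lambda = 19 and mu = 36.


rho = 19/36; Wq = rho/(mu - lambda) = 0.031 hours

0.031 hours


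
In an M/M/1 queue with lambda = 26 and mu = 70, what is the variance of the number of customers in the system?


rho = 26/70; Var(N) = rho/(1-rho)^2 = 0.94

0.94


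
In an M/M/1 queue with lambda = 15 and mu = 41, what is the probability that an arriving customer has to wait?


P(wait) = rho = lambda/mu = 15/41 = 0.3659

0.3659


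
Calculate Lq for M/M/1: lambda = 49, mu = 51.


rho = 49/51; Lq = rho^2/(1-rho) = 23.54

23.54


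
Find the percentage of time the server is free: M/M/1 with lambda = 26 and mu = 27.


Idle fraction = (1 - rho) * 100 = (1 - 26/27) * 100 = 3.7%

3.7%


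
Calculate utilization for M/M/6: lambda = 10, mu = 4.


rho = lambda/(c*mu) = 10/(6*4) = 0.4167

0.4167


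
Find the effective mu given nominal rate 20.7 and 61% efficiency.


Effective rate = mu * efficiency = 20.7 * 0.61 = 12.63 per hour

12.63 per hour


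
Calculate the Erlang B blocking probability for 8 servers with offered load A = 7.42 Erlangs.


B(N,A) = (A^N/N!) / sum(A^k/k!, k=0..N) with N=8, A=7.42 = 0.2029

0.2029


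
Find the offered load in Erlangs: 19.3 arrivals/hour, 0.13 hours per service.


Offered load a = lambda * E[S] = 19.3 * 0.13 = 2.51 Erlangs

2.51 Erlangs


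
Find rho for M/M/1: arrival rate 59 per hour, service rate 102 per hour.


rho = lambda/mu = 59/102 = 0.5784

0.5784


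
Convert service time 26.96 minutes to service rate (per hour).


mu = 60 / avg_service_time = 60 / 26.96 = 2.23 per hour

2.23 per hour


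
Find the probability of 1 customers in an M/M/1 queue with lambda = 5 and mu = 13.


rho = 5/13; P(n) = (1-rho)*rho^n = (1-5/13)*(5/13)^1 = 0.2367

0.2367


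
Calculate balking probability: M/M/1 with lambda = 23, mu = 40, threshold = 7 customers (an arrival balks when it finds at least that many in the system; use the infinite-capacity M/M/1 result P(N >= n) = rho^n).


P(N >= 7) = rho^7 = (23/40)^7 = 0.0208

0.0208


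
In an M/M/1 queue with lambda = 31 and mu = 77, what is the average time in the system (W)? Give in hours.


W = 1/(mu - lambda) = 1/(77 - 31) = 0.0217 hours

0.0217 hours


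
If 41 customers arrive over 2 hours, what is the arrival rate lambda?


lambda = total arrivals / time = 41 / 2 = 20.5 per hour

20.5 per hour


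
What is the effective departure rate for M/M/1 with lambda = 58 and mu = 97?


For a stable queue (lambda < mu), throughput = lambda = 58 per hour

58 per hour


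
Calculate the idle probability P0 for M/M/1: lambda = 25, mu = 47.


P0 = 1 - rho = 1 - 25/47 = 0.4681

0.4681


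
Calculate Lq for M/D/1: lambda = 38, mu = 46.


M/D/1: Lq = rho^2 / (2*(1-rho)) where rho = 38/46; Lq = 1.96

1.96


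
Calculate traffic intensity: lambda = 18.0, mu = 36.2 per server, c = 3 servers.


rho = lambda / (c * mu) = 18.0 / (3 * 36.2) = 0.1657

0.1657


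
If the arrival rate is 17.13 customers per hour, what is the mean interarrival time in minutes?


Mean interarrival time = 60/lambda = 60/17.13 = 3.5 minutes

3.5 minutes


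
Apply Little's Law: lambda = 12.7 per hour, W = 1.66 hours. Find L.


L = lambda * W = 12.7 * 1.66 = 21.08

21.08


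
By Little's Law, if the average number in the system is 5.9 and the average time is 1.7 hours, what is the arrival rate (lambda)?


lambda = L / W = 5.9 / 1.7 = 3.47 per hour

3.47 per hour


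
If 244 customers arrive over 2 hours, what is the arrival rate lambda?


lambda = total arrivals / time = 244 / 2 = 122.0 per hour

122.0 per hour


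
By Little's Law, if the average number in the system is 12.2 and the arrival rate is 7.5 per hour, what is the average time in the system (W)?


W = L / lambda = 12.2 / 7.5 = 1.6267 hours

1.6267 hours


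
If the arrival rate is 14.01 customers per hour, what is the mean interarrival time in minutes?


Mean interarrival time = 60/lambda = 60/14.01 = 4.28 minutes

4.28 minutes


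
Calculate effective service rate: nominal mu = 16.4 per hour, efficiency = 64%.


Effective rate = mu * efficiency = 16.4 * 0.64 = 10.5 per hour

10.5 per hour


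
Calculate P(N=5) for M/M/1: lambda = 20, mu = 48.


rho = 20/48; P(n) = (1-rho)*rho^n = (1-20/48)*(20/48)^5 = 0.0073

0.0073


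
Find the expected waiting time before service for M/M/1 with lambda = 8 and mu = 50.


rho = 8/50; Wq = rho/(mu - lambda) = 0.0038 hours

0.0038 hours


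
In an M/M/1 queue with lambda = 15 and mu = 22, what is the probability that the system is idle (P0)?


P0 = 1 - rho = 1 - 15/22 = 0.3182

0.3182


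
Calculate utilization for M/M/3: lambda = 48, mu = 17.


rho = lambda/(c*mu) = 48/(3*17) = 0.9412

0.9412


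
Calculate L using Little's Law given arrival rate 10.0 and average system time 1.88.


L = lambda * W = 10.0 * 1.88 = 18.8

18.8


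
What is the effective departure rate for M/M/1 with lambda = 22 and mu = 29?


For a stable queue (lambda < mu), throughput = lambda = 22 per hour

22 per hour


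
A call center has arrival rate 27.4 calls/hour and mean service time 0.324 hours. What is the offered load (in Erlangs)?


Offered load a = lambda * E[S] = 27.4 * 0.324 = 8.88 Erlangs

8.88 Erlangs


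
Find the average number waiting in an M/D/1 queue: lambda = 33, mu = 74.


M/D/1: Lq = rho^2 / (2*(1-rho)) where rho = 33/74; Lq = 0.18

0.18


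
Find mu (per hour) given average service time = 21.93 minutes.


mu = 60 / avg_service_time = 60 / 21.93 = 2.74 per hour

2.74 per hour


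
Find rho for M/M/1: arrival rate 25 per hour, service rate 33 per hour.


rho = lambda/mu = 25/33 = 0.7576

0.7576


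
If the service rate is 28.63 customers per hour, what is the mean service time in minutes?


Mean service time = 60/mu = 60/28.63 = 2.1 minutes

2.1 minutes


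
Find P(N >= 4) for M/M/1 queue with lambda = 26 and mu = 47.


P(N >= 4) = rho^4 = (26/47)^4 = 0.0936

0.0936


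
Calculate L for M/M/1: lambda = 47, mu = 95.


rho = 47/95; L = rho/(1-rho) = 0.98

0.98


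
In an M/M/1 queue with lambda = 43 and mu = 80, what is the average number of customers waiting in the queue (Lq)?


rho = 43/80; Lq = rho^2/(1-rho) = 0.62

0.62


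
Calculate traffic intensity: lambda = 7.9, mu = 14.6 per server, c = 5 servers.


rho = lambda / (c * mu) = 7.9 / (5 * 14.6) = 0.1082

0.1082


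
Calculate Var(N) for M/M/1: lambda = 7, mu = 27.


rho = 7/27; Var(N) = rho/(1-rho)^2 = 0.47

0.47


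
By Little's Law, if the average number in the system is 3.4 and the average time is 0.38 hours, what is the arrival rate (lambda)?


lambda = L / W = 3.4 / 0.38 = 8.95 per hour

8.95 per hour


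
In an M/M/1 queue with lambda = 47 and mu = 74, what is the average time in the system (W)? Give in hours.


W = 1/(mu - lambda) = 1/(74 - 47) = 0.037 hours

0.037 hours


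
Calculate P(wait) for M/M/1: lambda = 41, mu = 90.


P(wait) = rho = lambda/mu = 41/90 = 0.4556

0.4556


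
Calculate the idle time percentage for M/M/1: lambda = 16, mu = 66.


Idle fraction = (1 - rho) * 100 = (1 - 16/66) * 100 = 75.8%

75.8%


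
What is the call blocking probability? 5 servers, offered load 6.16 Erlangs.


B(N,A) = (A^N/N!) / sum(A^k/k!, k=0..N) with N=5, A=6.16 = 0.3714

0.3714


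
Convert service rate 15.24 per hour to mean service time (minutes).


Mean service time = 60/mu = 60/15.24 = 3.94 minutes

3.94 minutes


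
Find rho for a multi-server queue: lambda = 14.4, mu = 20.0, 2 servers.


rho = lambda / (c * mu) = 14.4 / (2 * 20.0) = 0.36

0.36


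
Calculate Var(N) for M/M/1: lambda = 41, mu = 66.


rho = 41/66; Var(N) = rho/(1-rho)^2 = 4.33

4.33


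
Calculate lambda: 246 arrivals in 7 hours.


lambda = total arrivals / time = 246 / 7 = 35.14 per hour

35.14 per hour


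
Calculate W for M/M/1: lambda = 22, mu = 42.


W = 1/(mu - lambda) = 1/(42 - 22) = 0.05 hours

0.05 hours


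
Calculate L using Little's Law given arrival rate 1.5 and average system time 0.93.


L = lambda * W = 1.5 * 0.93 = 1.4

1.4


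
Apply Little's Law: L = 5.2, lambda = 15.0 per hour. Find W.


W = L / lambda = 5.2 / 15.0 = 0.3467 hours

0.3467 hours


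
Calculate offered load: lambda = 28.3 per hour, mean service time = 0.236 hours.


Offered load a = lambda * E[S] = 28.3 * 0.236 = 6.68 Erlangs

6.68 Erlangs


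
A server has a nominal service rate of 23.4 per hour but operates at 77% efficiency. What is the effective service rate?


Effective rate = mu * efficiency = 23.4 * 0.77 = 18.02 per hour

18.02 per hour


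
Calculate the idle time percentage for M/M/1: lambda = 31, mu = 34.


Idle fraction = (1 - rho) * 100 = (1 - 31/34) * 100 = 8.8%

8.8%


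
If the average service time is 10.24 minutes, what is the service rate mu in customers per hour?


mu = 60 / avg_service_time = 60 / 10.24 = 5.86 per hour

5.86 per hour


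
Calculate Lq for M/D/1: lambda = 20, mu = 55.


M/D/1: Lq = rho^2 / (2*(1-rho)) where rho = 20/55; Lq = 0.1

0.1


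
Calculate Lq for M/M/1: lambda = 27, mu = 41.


rho = 27/41; Lq = rho^2/(1-rho) = 1.27

1.27


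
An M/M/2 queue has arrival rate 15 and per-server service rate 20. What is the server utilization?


rho = lambda/(c*mu) = 15/(2*20) = 0.375

0.375


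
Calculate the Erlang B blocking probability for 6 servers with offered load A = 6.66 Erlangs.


B(N,A) = (A^N/N!) / sum(A^k/k!, k=0..N) with N=6, A=6.66 = 0.3096

0.3096


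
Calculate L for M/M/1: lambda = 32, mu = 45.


rho = 32/45; L = rho/(1-rho) = 2.46

2.46


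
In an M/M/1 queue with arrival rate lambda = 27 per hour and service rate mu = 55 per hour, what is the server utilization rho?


rho = lambda/mu = 27/55 = 0.4909

0.4909


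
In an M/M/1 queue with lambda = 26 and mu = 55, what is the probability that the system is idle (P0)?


P0 = 1 - rho = 1 - 26/55 = 0.5273

0.5273


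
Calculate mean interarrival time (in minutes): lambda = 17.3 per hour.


Mean interarrival time = 60/lambda = 60/17.3 = 3.47 minutes

3.47 minutes


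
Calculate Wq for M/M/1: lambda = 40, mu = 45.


rho = 40/45; Wq = rho/(mu - lambda) = 0.1778 hours

0.1778 hours


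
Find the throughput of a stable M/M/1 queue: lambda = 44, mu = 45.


For a stable queue (lambda < mu), throughput = lambda = 44 per hour

44 per hour


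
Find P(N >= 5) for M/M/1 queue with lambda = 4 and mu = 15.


P(N >= 5) = rho^5 = (4/15)^5 = 0.0013

0.0013


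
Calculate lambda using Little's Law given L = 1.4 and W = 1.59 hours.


lambda = L / W = 1.4 / 1.59 = 0.88 per hour

0.88 per hour


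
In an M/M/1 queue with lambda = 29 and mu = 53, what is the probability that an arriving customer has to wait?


P(wait) = rho = lambda/mu = 29/53 = 0.5472

0.5472


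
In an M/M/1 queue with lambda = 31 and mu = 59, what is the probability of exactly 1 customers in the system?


rho = 31/59; P(n) = (1-rho)*rho^n = (1-31/59)*(31/59)^1 = 0.2494

0.2494


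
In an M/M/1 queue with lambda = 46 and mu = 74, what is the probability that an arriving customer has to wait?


P(wait) = rho = lambda/mu = 46/74 = 0.6216

0.6216


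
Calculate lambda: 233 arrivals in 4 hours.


lambda = total arrivals / time = 233 / 4 = 58.25 per hour

58.25 per hour


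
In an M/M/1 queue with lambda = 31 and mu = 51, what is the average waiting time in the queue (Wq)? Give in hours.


rho = 31/51; Wq = rho/(mu - lambda) = 0.0304 hours

0.0304 hours


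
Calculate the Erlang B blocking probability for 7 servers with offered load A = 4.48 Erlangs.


B(N,A) = (A^N/N!) / sum(A^k/k!, k=0..N) with N=7, A=4.48 = 0.089

0.089


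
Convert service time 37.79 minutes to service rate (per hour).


mu = 60 / avg_service_time = 60 / 37.79 = 1.59 per hour

1.59 per hour


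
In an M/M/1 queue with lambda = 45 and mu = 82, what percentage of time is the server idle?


Idle fraction = (1 - rho) * 100 = (1 - 45/82) * 100 = 45.1%

45.1%


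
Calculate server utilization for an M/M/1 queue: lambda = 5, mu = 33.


rho = lambda/mu = 5/33 = 0.1515

0.1515


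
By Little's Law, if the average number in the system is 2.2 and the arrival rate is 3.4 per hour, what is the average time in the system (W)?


W = L / lambda = 2.2 / 3.4 = 0.6471 hours

0.6471 hours


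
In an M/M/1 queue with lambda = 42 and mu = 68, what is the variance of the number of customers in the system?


rho = 42/68; Var(N) = rho/(1-rho)^2 = 4.22

4.22


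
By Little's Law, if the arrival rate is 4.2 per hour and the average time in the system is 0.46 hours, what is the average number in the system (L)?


L = lambda * W = 4.2 * 0.46 = 1.93

1.93


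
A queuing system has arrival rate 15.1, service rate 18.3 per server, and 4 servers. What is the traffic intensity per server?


rho = lambda / (c * mu) = 15.1 / (4 * 18.3) = 0.2063

0.2063


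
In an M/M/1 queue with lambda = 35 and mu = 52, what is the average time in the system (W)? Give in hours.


W = 1/(mu - lambda) = 1/(52 - 35) = 0.0588 hours

0.0588 hours


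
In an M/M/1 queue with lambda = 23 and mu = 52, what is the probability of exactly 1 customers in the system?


rho = 23/52; P(n) = (1-rho)*rho^n = (1-23/52)*(23/52)^1 = 0.2467

0.2467


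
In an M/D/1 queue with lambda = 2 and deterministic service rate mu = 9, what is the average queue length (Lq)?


M/D/1: Lq = rho^2 / (2*(1-rho)) where rho = 2/9; Lq = 0.03

0.03


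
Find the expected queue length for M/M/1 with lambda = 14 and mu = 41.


rho = 14/41; Lq = rho^2/(1-rho) = 0.18

0.18


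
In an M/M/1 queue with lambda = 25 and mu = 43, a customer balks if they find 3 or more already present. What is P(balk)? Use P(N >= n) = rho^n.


P(N >= 3) = rho^3 = (25/43)^3 = 0.1965

0.1965


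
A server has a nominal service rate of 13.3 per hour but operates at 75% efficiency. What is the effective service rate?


Effective rate = mu * efficiency = 13.3 * 0.75 = 9.98 per hour

9.98 per hour


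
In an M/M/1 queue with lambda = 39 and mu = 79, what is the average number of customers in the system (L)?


rho = 39/79; L = rho/(1-rho) = 0.97

0.97


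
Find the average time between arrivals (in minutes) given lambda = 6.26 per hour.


Mean interarrival time = 60/lambda = 60/6.26 = 9.58 minutes

9.58 minutes


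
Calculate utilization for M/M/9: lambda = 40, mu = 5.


rho = lambda/(c*mu) = 40/(9*5) = 0.8889

0.8889


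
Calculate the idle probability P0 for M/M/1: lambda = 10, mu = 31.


P0 = 1 - rho = 1 - 10/31 = 0.6774

0.6774


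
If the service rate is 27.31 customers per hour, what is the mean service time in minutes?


Mean service time = 60/mu = 60/27.31 = 2.2 minutes

2.2 minutes


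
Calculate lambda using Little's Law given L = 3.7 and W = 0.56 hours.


lambda = L / W = 3.7 / 0.56 = 6.61 per hour

6.61 per hour


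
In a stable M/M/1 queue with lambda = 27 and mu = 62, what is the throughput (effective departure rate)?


For a stable queue (lambda < mu), throughput = lambda = 27 per hour

27 per hour


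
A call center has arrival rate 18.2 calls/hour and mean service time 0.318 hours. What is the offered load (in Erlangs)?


Offered load a = lambda * E[S] = 18.2 * 0.318 = 5.79 Erlangs

5.79 Erlangs


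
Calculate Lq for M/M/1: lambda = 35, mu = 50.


rho = 35/50; Lq = rho^2/(1-rho) = 1.63

1.63


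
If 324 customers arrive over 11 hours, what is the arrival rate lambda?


lambda = total arrivals / time = 324 / 11 = 29.45 per hour

29.45 per hour


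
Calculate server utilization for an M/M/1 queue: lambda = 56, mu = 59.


rho = lambda/mu = 56/59 = 0.9492

0.9492


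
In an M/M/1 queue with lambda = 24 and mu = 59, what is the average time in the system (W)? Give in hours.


W = 1/(mu - lambda) = 1/(59 - 24) = 0.0286 hours

0.0286 hours


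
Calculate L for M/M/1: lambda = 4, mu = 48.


rho = 4/48; L = rho/(1-rho) = 0.09

0.09


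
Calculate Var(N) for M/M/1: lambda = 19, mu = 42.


rho = 19/42; Var(N) = rho/(1-rho)^2 = 1.51

1.51


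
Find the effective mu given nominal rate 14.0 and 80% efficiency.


Effective rate = mu * efficiency = 14.0 * 0.8 = 11.2 per hour

11.2 per hour


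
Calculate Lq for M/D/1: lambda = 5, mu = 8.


M/D/1: Lq = rho^2 / (2*(1-rho)) where rho = 5/8; Lq = 0.52

0.52


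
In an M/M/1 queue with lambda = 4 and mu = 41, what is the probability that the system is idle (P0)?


P0 = 1 - rho = 1 - 4/41 = 0.9024

0.9024


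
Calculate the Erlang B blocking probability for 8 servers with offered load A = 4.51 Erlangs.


B(N,A) = (A^N/N!) / sum(A^k/k!, k=0..N) with N=8, A=4.51 = 0.0487

0.0487


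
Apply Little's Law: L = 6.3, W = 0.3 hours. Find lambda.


lambda = L / W = 6.3 / 0.3 = 21.0 per hour

21.0 per hour


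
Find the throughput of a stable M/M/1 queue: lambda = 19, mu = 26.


For a stable queue (lambda < mu), throughput = lambda = 19 per hour

19 per hour


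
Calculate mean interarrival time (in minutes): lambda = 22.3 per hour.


Mean interarrival time = 60/lambda = 60/22.3 = 2.69 minutes

2.69 minutes


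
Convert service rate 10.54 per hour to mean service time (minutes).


Mean service time = 60/mu = 60/10.54 = 5.69 minutes

5.69 minutes


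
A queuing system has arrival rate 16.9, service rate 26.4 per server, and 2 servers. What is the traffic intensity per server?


rho = lambda / (c * mu) = 16.9 / (2 * 26.4) = 0.3201

0.3201


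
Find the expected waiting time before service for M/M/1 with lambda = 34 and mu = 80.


rho = 34/80; Wq = rho/(mu - lambda) = 0.0092 hours

0.0092 hours


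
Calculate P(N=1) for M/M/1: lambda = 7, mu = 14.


rho = 7/14; P(n) = (1-rho)*rho^n = (1-7/14)*(7/14)^1 = 0.25

0.25


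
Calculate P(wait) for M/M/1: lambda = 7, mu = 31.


P(wait) = rho = lambda/mu = 7/31 = 0.2258

0.2258


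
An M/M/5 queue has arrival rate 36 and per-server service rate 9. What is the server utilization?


rho = lambda/(c*mu) = 36/(5*9) = 0.8

0.8


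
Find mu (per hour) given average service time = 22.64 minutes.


mu = 60 / avg_service_time = 60 / 22.64 = 2.65 per hour

2.65 per hour


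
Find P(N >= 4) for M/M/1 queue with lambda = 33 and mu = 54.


P(N >= 4) = rho^4 = (33/54)^4 = 0.1395

0.1395


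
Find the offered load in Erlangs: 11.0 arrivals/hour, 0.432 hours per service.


Offered load a = lambda * E[S] = 11.0 * 0.432 = 4.75 Erlangs

4.75 Erlangs


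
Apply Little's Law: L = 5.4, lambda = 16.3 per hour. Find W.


W = L / lambda = 5.4 / 16.3 = 0.3313 hours

0.3313 hours


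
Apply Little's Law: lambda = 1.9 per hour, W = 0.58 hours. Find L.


L = lambda * W = 1.9 * 0.58 = 1.1

1.1


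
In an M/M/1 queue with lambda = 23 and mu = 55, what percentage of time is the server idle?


Idle fraction = (1 - rho) * 100 = (1 - 23/55) * 100 = 58.2%

58.2%


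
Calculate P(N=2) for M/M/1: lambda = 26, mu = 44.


rho = 26/44; P(n) = (1-rho)*rho^n = (1-26/44)*(26/44)^2 = 0.1428

0.1428


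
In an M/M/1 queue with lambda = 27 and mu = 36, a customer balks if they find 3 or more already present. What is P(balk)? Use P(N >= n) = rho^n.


P(N >= 3) = rho^3 = (27/36)^3 = 0.4219

0.4219


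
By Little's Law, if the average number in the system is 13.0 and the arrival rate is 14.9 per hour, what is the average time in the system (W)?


W = L / lambda = 13.0 / 14.9 = 0.8725 hours

0.8725 hours


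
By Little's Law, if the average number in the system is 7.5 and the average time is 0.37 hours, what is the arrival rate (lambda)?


lambda = L / W = 7.5 / 0.37 = 20.27 per hour

20.27 per hour


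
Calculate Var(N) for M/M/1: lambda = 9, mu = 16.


rho = 9/16; Var(N) = rho/(1-rho)^2 = 2.94

2.94


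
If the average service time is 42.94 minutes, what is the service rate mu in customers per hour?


mu = 60 / avg_service_time = 60 / 42.94 = 1.4 per hour

1.4 per hour
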